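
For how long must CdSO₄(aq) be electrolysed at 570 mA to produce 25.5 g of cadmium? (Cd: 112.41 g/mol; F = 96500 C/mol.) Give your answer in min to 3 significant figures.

n(Cd) = 25.5 / 112.41 = 0.2268 mol
Cd²⁺ + 2e⁻ → Cd, so n(e⁻) = 2 × 0.2268 = 0.4536 mol
Q = 0.4536 × 96500 = 43770 C
t = Q / I = 43770 / 0.570 = 76790 s = 1280 min

1280 min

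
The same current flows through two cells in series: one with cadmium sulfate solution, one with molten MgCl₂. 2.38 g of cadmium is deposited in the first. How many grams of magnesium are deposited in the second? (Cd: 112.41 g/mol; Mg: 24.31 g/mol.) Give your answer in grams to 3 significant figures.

0.515 g

n(Cd) = 2.38 / 112.41 = 0.02117 mol
Cd²⁺ + 2e⁻ → Cd, so n(e⁻) = 2 × 0.02117 = 0.04234 mol
In series, the same 0.04234 mol of electrons flows through the second cell.
Mg²⁺ + 2e⁻ → Mg, so n(Mg) = 0.04234 / 2 = 0.02117 mol
m(Mg) = 0.02117 × 24.31 = 0.515 g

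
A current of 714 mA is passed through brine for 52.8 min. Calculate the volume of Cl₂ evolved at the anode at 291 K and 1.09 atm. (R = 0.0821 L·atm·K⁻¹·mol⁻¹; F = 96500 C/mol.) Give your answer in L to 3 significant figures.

0.257 L

Charge passed = 0.714 × 3168 = 2262 C
Moles of electrons = 2262 / 96500 = 0.02344 mol
2Cl⁻ → Cl₂ + 2e⁻, so n(Cl₂) = 0.02344 / 2 = 0.01172 mol
V = nRT/P = 0.01172 × 0.0821 × 291 / 1.09 = 0.2569 L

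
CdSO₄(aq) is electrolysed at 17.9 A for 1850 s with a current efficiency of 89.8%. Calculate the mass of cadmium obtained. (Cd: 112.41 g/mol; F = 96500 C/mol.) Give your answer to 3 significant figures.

Q = 17.9 × 1850 = 33120 C
n(e⁻) = 33120 / 96500 = 0.3432 mol
Cd²⁺ + 2e⁻ → Cd, so theoretical m(Cd) = 0.1716 × 112.41 = 19.29 g
Actual mass = 89.8% × 19.29 = 17.3 g

17.3 g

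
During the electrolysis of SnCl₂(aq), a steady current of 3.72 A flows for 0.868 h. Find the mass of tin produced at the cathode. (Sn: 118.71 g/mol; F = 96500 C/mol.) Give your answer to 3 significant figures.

Q = 3.72 A × 3124.8 s = 11620 C
Moles of electrons = 11620 / 96500 = 0.1204 mol
Sn²⁺ + 2e⁻ → Sn, so n(Sn) = 0.1204 / 2 = 0.06020 mol
m = 0.06020 × 118.71 = 7.15 g

7.15 g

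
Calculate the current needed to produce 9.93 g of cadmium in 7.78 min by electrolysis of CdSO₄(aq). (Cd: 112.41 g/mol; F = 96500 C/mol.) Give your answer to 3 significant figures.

36.5 A

n(Cd) = 9.93 / 112.41 = 0.08834 mol
Cd²⁺ + 2e⁻ → Cd, so n(e⁻) = 2 × 0.08834 = 0.1767 mol
Q = 0.1767 × 96500 = 17050 C
I = Q / t = 17050 / 466.8 s = 36.5 A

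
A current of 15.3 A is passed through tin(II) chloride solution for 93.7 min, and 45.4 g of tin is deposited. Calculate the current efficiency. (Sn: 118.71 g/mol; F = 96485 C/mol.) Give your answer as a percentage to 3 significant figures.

Q = 15.3 × 5622 = 86020 C
n(e⁻) = 86020 / 96485 = 0.8915 mol
Sn²⁺ + 2e⁻ → Sn, so theoretical n(Sn) = 0.4458 mol → 52.92 g
Efficiency = 45.4 / 52.92 = 0.8579 = 85.8%

85.8%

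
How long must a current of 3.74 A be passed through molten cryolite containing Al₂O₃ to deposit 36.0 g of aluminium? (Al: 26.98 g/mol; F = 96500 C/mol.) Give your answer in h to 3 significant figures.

n(Al) = 36.0 / 26.98 = 1.334 mol
Al³⁺ + 3e⁻ → Al, so n(e⁻) = 3 × 1.334 = 4.002 mol
Q = 4.002 × 96500 = 3.862×10^5 C
t = Q / I = 3.862×10^5 / 3.74 = 1.033×10^5 s = 28.7 h

28.7 h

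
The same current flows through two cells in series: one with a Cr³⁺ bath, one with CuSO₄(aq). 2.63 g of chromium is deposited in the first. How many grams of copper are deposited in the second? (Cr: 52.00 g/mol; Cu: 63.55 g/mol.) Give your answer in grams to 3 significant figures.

4.82 g

n(Cr) = 2.63 / 52.00 = 0.05058 mol
Cr³⁺ + 3e⁻ → Cr, so n(e⁻) = 3 × 0.05058 = 0.1517 mol
Same current for the same time ⇒ same n(e⁻) = 0.1517 mol in both cells.
Cu²⁺ + 2e⁻ → Cu, so n(Cu) = 0.1517 / 2 = 0.07585 mol
m(Cu) = 0.07585 × 63.55 = 4.82 g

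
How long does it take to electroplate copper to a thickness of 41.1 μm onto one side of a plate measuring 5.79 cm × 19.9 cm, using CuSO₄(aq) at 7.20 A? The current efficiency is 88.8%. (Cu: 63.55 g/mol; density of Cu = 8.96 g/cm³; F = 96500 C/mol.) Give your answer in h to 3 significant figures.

Plated area = 5.79 × 19.9 = 115.2 cm²
Volume = 115.2 × 41.1×10⁻⁴ cm = 0.4735 cm³
m(Cu) = 0.4735 × 8.96 = 4.243 g
n(Cu) = 4.243 / 63.55 = 0.06677 mol; n(e⁻) = 2 × 0.06677 = 0.1335 mol
Q = 0.1335 × 96500 / 0.888 = 14510 C
t = 14510 / 7.20 = 2015 s = 0.560 h

0.560 h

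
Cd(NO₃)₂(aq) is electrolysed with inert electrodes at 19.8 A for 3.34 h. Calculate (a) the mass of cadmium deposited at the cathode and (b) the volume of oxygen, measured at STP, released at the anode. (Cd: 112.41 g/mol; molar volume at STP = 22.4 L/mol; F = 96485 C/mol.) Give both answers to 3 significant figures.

139 g Cd; 13.8 L O₂

Q = 19.8 × 12024 = 2.381×10^5 C; n(e⁻) = 2.381×10^5 / 96485 = 2.468 mol
Cathode: Cd²⁺ + 2e⁻ → Cd → n(Cd) = 2.468/2 = 1.234 mol → 139 g
Anode: 2H₂O → O₂ + 4H⁺ + 4e⁻ → n(O₂) = 2.468/4 = 0.6170 mol → 13.8 L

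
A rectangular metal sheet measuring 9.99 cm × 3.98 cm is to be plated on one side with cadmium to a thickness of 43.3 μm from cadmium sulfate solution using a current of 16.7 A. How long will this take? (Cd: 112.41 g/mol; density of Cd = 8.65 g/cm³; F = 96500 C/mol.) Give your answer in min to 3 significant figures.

Plated area = 9.99 × 3.98 = 39.76 cm²
Volume = 39.76 × 43.3×10⁻⁴ cm = 0.1722 cm³
m(Cd) = 0.1722 × 8.65 = 1.490 g
n(Cd) = 1.490 / 112.41 = 0.01326 mol; n(e⁻) = 2 × 0.01326 = 0.02652 mol
Q = 0.02652 × 96500 = 2559 C
t = 2559 / 16.7 = 153.2 s = 2.55 min

2.55 min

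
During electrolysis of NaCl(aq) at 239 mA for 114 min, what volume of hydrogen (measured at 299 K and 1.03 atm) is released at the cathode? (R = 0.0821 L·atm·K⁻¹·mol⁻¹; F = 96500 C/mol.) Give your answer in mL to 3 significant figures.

202 mL

Charge passed = 0.239 × 6840 = 1635 C
n(e⁻) = Q/F = 1635/96500 = 0.01694 mol
2H⁺ + 2e⁻ → H₂, so n(H₂) = 0.01694 / 2 = 0.008470 mol
V = nRT/P = 0.008470 × 0.0821 × 299 / 1.03 = 0.2019 L
= 202 mL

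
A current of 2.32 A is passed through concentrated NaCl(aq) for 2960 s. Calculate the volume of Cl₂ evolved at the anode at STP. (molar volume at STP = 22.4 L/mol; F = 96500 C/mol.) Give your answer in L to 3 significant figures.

Q = 2.32 A × 2960 s = 6867 C
Moles of electrons = 6867 / 96500 = 0.07116 mol
2Cl⁻ → Cl₂ + 2e⁻, so n(Cl₂) = 0.07116 / 2 = 0.03558 mol
V = 0.03558 × 22.4 = 0.7970 L

0.797 L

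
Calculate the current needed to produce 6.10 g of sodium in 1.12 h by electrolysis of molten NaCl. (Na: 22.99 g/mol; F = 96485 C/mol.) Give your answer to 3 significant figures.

6.35 A

n(Na) = 6.10 / 22.99 = 0.2653 mol
Na⁺ + e⁻ → Na, so n(e⁻) = 0.2653 mol
Q = 0.2653 × 96485 = 25600 C
I = Q / t = 25600 / 4032 s = 6.35 A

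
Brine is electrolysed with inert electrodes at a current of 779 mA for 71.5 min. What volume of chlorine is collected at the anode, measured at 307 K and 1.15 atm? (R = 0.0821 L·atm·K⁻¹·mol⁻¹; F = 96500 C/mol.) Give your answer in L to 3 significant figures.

Charge passed = 0.779 × 4290 = 3342 C
n(e⁻) = Q/F = 3342/96500 = 0.03463 mol
2Cl⁻ → Cl₂ + 2e⁻, so n(Cl₂) = 0.03463 / 2 = 0.01732 mol
V = nRT/P = 0.01732 × 0.0821 × 307 / 1.15 = 0.3796 L

0.380 L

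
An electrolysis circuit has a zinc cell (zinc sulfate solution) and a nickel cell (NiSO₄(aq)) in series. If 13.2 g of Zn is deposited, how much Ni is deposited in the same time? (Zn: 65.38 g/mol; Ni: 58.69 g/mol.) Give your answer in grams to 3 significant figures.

n(Zn) = 13.2 / 65.38 = 0.2019 mol
Zn²⁺ + 2e⁻ → Zn, so n(e⁻) = 2 × 0.2019 = 0.4038 mol
Since the cells are in series, n(e⁻) in the Ni cell is also 0.4038 mol.
Ni²⁺ + 2e⁻ → Ni, so n(Ni) = 0.4038 / 2 = 0.2019 mol
m(Ni) = 0.2019 × 58.69 = 11.8 g

11.8 g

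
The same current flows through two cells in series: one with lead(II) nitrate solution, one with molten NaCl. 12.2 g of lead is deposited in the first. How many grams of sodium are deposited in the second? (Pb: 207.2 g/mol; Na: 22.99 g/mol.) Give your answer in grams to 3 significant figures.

n(Pb) = 12.2 / 207.2 = 0.05888 mol
Pb²⁺ + 2e⁻ → Pb, so n(e⁻) = 2 × 0.05888 = 0.1178 mol
The cells are in series, so the same charge (and hence the same n(e⁻) = 0.1178 mol) passes through both.
Na⁺ + e⁻ → Na, so n(Na) = 0.1178 mol
m(Na) = 0.1178 × 22.99 = 2.71 g

2.71 g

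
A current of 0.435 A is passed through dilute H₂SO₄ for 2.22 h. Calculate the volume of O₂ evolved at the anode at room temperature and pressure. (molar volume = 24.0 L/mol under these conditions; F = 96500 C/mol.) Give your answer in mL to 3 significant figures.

Q = 0.435 A × 7992 s = 3477 C
n(e⁻) = Q/F = 3477/96500 = 0.03603 mol
2H₂O → O₂ + 4H⁺ + 4e⁻, so n(O₂) = 0.03603 / 4 = 0.009008 mol
V = 0.009008 × 24.0 = 0.2162 L
= 216 mL

216 mL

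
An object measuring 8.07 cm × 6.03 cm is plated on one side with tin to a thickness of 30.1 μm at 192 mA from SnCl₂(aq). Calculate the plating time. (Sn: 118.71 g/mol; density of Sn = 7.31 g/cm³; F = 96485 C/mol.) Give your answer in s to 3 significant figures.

Plated area = 8.07 × 6.03 = 48.66 cm²
Volume = 48.66 × 30.1×10⁻⁴ cm = 0.1465 cm³
m(Sn) = 0.1465 × 7.31 = 1.071 g
n(Sn) = 1.071 / 118.71 = 0.009022 mol; n(e⁻) = 2 × 0.009022 = 0.01804 mol
Q = 0.01804 × 96485 = 1741 C
t = 1741 / 0.192 = 9068 s

9070 s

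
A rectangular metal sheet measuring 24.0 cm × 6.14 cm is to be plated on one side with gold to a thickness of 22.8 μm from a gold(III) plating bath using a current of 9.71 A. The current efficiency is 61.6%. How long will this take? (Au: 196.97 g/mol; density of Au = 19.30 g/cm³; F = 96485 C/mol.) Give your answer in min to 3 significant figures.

26.6 min

Plated area = 24.0 × 6.14 = 147.4 cm²
Volume = 147.4 × 22.8×10⁻⁴ cm = 0.3361 cm³
m(Au) = 0.3361 × 19.30 = 6.487 g
n(Au) = 6.487 / 196.97 = 0.03293 mol; n(e⁻) = 3 × 0.03293 = 0.09879 mol
Q = 0.09879 × 96485 / 0.616 = 15470 C
t = 15470 / 9.71 = 1593 s = 26.6 min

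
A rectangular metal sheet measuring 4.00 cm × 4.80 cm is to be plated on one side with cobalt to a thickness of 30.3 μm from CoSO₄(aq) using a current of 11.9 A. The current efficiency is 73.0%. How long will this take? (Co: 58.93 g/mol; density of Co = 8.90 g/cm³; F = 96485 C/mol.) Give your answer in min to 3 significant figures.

Plated area = 4.00 × 4.80 = 19.20 cm²
Volume = 19.20 × 30.3×10⁻⁴ cm = 0.05818 cm³
m(Co) = 0.05818 × 8.90 = 0.5178 g
n(Co) = 0.5178 / 58.93 = 0.008787 mol; n(e⁻) = 2 × 0.008787 = 0.01757 mol
Q = 0.01757 × 96485 / 0.730 = 2322 C
t = 2322 / 11.9 = 195.1 s = 3.25 min

3.25 min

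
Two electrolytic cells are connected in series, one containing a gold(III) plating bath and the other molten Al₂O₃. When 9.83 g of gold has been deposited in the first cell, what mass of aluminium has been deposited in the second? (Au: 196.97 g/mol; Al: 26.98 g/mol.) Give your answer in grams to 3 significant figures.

1.35 g

n(Au) = 9.83 / 196.97 = 0.04991 mol
Au³⁺ + 3e⁻ → Au, so n(e⁻) = 3 × 0.04991 = 0.1497 mol
Same current for the same time ⇒ same n(e⁻) = 0.1497 mol in both cells.
Al³⁺ + 3e⁻ → Al, so n(Al) = 0.1497 / 3 = 0.04990 mol
m(Al) = 0.04990 × 26.98 = 1.35 g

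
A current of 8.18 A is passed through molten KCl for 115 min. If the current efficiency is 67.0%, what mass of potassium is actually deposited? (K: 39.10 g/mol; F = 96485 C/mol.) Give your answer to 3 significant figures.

Q = 8.18 × 6900 = 56440 C
n(e⁻) = 56440 / 96485 = 0.5850 mol
K⁺ + e⁻ → K, so theoretical m(K) = 0.5850 × 39.10 = 22.87 g
Actual mass = 67.0% × 22.87 = 15.3 g

15.3 g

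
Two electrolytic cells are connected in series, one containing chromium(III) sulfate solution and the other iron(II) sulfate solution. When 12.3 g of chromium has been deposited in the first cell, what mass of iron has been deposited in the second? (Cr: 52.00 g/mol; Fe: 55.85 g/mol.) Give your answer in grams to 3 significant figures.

19.8 g

n(Cr) = 12.3 / 52.00 = 0.2365 mol
Cr³⁺ + 3e⁻ → Cr, so n(e⁻) = 3 × 0.2365 = 0.7095 mol
Same current for the same time ⇒ same n(e⁻) = 0.7095 mol in both cells.
Fe²⁺ + 2e⁻ → Fe, so n(Fe) = 0.7095 / 2 = 0.3548 mol
m(Fe) = 0.3548 × 55.85 = 19.8 g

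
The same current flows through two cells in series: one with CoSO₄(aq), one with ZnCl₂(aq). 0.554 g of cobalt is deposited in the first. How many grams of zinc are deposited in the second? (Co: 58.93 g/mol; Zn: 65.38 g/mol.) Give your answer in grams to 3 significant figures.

n(Co) = 0.554 / 58.93 = 0.009401 mol
Co²⁺ + 2e⁻ → Co, so n(e⁻) = 2 × 0.009401 = 0.01880 mol
In series, the same 0.01880 mol of electrons flows through the second cell.
Zn²⁺ + 2e⁻ → Zn, so n(Zn) = 0.01880 / 2 = 0.009400 mol
m(Zn) = 0.009400 × 65.38 = 0.615 g

0.615 g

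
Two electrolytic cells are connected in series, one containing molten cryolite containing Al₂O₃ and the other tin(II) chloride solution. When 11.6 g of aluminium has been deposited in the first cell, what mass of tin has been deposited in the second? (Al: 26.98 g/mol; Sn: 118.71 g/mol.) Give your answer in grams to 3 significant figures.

76.6 g

n(Al) = 11.6 / 26.98 = 0.4299 mol
Al³⁺ + 3e⁻ → Al, so n(e⁻) = 3 × 0.4299 = 1.290 mol
In series, the same 1.290 mol of electrons flows through the second cell.
Sn²⁺ + 2e⁻ → Sn, so n(Sn) = 1.290 / 2 = 0.6450 mol
m(Sn) = 0.6450 × 118.71 = 76.6 g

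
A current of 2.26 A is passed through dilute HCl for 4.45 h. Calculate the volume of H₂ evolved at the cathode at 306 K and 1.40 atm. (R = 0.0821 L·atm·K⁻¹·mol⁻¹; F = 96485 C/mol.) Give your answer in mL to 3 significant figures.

Charge passed = 2.26 × 16020 = 36210 C
n(e⁻) = 36210 / 96485 = 0.3753 mol
2H⁺ + 2e⁻ → H₂, so n(H₂) = 0.3753 / 2 = 0.1877 mol
V = nRT/P = 0.1877 × 0.0821 × 306 / 1.40 = 3.368 L
= 3370 mL

3370 mL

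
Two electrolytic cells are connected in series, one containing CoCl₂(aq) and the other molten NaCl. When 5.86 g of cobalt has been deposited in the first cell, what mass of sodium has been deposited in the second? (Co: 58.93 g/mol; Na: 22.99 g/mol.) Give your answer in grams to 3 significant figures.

4.57 g

n(Co) = 5.86 / 58.93 = 0.09944 mol
Co²⁺ + 2e⁻ → Co, so n(e⁻) = 2 × 0.09944 = 0.1989 mol
Since the cells are in series, n(e⁻) in the Na cell is also 0.1989 mol.
Na⁺ + e⁻ → Na, so n(Na) = 0.1989 mol
m(Na) = 0.1989 × 22.99 = 4.57 g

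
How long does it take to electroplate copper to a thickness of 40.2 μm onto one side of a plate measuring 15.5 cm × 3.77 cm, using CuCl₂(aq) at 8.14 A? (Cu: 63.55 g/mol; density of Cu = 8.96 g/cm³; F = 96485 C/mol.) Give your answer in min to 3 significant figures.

13.1 min

Plated area = 15.5 × 3.77 = 58.44 cm²
Volume = 58.44 × 40.2×10⁻⁴ cm = 0.2349 cm³
m(Cu) = 0.2349 × 8.96 = 2.105 g
n(Cu) = 2.105 / 63.55 = 0.03312 mol; n(e⁻) = 2 × 0.03312 = 0.06624 mol
Q = 0.06624 × 96485 = 6391 C
t = 6391 / 8.14 = 785.1 s = 13.1 min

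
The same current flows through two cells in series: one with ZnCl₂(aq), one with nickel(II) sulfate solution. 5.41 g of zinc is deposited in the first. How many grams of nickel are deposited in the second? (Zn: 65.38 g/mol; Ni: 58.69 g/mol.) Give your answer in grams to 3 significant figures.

n(Zn) = 5.41 / 65.38 = 0.08275 mol
Zn²⁺ + 2e⁻ → Zn, so n(e⁻) = 2 × 0.08275 = 0.1655 mol
In series, the same 0.1655 mol of electrons flows through the second cell.
Ni²⁺ + 2e⁻ → Ni, so n(Ni) = 0.1655 / 2 = 0.08275 mol
m(Ni) = 0.08275 × 58.69 = 4.86 g

4.86 g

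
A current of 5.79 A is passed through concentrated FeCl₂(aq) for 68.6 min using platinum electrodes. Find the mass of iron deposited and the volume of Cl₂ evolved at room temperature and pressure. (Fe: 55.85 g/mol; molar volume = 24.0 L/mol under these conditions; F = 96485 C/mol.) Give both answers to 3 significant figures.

6.90 g Fe; 2.96 L Cl₂

Q = 5.79 × 4116 = 23830 C; n(e⁻) = 23830 / 96485 = 0.2470 mol
Cathode: Fe²⁺ + 2e⁻ → Fe → n(Fe) = 0.2470/2 = 0.1235 mol → 6.90 g
Anode: 2Cl⁻ → Cl₂ + 2e⁻ → n(Cl₂) = 0.2470/2 = 0.1235 mol → 2.96 L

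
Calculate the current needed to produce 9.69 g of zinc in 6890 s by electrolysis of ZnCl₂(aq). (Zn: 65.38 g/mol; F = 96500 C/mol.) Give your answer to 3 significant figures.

4.15 A

n(Zn) = 9.69 / 65.38 = 0.1482 mol
Zn²⁺ + 2e⁻ → Zn, so n(e⁻) = 2 × 0.1482 = 0.2964 mol
Q = 0.2964 × 96500 = 28600 C
I = Q / t = 28600 / 6890 s = 4.15 A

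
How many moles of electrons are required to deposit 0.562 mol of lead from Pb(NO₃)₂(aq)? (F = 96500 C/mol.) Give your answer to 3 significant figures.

1.12 mol

Pb²⁺ + 2e⁻ → Pb, so n(e⁻) = 2 × 0.562 = 1.124 mol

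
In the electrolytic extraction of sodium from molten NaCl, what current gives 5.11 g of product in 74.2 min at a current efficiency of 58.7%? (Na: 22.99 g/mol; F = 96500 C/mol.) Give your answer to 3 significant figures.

n(Na) = 5.11 / 22.99 = 0.2223 mol
Na⁺ + e⁻ → Na, so n(e⁻) = 0.2223 mol
Q = 0.2223 × 96500 / 0.587 = 36550 C
I = Q / t = 36550 / 4452 s = 8.21 A

8.21 A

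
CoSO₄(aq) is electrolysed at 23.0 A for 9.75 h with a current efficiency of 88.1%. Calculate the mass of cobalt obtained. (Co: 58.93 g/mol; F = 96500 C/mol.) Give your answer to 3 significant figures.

Q = 23.0 × 35100 = 8.073×10^5 C
n(e⁻) = 8.073×10^5 / 96500 = 8.366 mol
Co²⁺ + 2e⁻ → Co, so theoretical m(Co) = 4.183 × 58.93 = 246.5 g
Actual mass = 88.1% × 246.5 = 217 g

217 g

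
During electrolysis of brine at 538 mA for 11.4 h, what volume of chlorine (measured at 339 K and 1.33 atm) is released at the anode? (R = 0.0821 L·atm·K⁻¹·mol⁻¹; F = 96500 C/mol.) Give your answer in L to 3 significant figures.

Charge passed = 0.538 × 41040 = 22080 C
n(e⁻) = Q/F = 22080/96500 = 0.2288 mol
2Cl⁻ → Cl₂ + 2e⁻, so n(Cl₂) = 0.2288 / 2 = 0.1144 mol
V = nRT/P = 0.1144 × 0.0821 × 339 / 1.33 = 2.394 L

2.39 L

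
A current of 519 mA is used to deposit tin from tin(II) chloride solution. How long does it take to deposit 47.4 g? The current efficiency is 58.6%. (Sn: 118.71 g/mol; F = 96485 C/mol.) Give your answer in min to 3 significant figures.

4220 min

n(Sn) = 47.4 / 118.71 = 0.3993 mol
Sn²⁺ + 2e⁻ → Sn, so n(e⁻) = 2 × 0.3993 = 0.7986 mol
Q = 0.7986 × 96485 / 0.586 = 1.315×10^5 C
t = Q / I = 1.315×10^5 / 0.519 = 2.534×10^5 s = 4220 min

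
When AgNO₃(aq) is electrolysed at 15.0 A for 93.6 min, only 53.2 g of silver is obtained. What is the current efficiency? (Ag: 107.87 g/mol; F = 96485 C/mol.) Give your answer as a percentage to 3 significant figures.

Q = 15.0 × 5616 = 84240 C
n(e⁻) = 84240 / 96485 = 0.8731 mol
Ag⁺ + e⁻ → Ag, so theoretical n(Ag) = 0.8731 mol → 94.18 g
Efficiency = 53.2 / 94.18 = 0.5649 = 56.5%

56.5%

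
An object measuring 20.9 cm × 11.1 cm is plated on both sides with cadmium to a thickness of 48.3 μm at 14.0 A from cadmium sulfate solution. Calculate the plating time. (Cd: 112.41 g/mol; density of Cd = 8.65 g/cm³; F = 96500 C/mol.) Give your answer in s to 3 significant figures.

Plated area = 2 × 20.9 × 11.1 = 464.0 cm²
Volume = 464.0 × 48.3×10⁻⁴ cm = 2.241 cm³
m(Cd) = 2.241 × 8.65 = 19.38 g
n(Cd) = 19.38 / 112.41 = 0.1724 mol; n(e⁻) = 2 × 0.1724 = 0.3448 mol
Q = 0.3448 × 96500 = 33270 C
t = 33270 / 14.0 = 2376 s

2380 s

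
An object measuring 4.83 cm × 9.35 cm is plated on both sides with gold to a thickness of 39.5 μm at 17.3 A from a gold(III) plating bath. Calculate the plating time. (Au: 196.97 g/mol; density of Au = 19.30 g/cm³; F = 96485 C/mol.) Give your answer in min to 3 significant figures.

Plated area = 2 × 4.83 × 9.35 = 90.32 cm²
Volume = 90.32 × 39.5×10⁻⁴ cm = 0.3568 cm³
m(Au) = 0.3568 × 19.30 = 6.886 g
n(Au) = 6.886 / 196.97 = 0.03496 mol; n(e⁻) = 3 × 0.03496 = 0.1049 mol
Q = 0.1049 × 96485 = 10120 C
t = 10120 / 17.3 = 585.0 s = 9.75 min

9.75 min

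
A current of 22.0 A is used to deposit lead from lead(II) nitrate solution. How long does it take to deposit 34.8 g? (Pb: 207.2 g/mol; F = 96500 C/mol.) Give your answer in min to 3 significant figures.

n(Pb) = 34.8 / 207.2 = 0.1680 mol
Pb²⁺ + 2e⁻ → Pb, so n(e⁻) = 2 × 0.1680 = 0.3360 mol
Q = 0.3360 × 96500 = 32420 C
t = Q / I = 32420 / 22.0 = 1474 s = 24.6 min

24.6 min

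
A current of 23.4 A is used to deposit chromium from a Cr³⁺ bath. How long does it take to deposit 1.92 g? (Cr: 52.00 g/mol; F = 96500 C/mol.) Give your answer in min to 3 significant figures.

n(Cr) = 1.92 / 52.00 = 0.03692 mol
Cr³⁺ + 3e⁻ → Cr, so n(e⁻) = 3 × 0.03692 = 0.1108 mol
Q = 0.1108 × 96500 = 10690 C
t = Q / I = 10690 / 23.4 = 456.8 s = 7.61 min

7.61 min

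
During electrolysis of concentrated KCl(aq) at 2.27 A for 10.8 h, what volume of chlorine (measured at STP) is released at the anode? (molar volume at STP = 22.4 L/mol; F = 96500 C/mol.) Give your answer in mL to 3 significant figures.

10200 mL

Q = It = 2.27 × 38880 = 88260 C
n(e⁻) = Q/F = 88260/96500 = 0.9146 mol
2Cl⁻ → Cl₂ + 2e⁻, so n(Cl₂) = 0.9146 / 2 = 0.4573 mol
V = 0.4573 × 22.4 = 10.24 L
= 10200 mL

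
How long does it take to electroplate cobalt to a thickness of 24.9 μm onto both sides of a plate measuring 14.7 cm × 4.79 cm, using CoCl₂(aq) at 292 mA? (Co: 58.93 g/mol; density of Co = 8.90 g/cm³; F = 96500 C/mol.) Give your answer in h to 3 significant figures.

Plated area = 2 × 14.7 × 4.79 = 140.8 cm²
Volume = 140.8 × 24.9×10⁻⁴ cm = 0.3506 cm³
m(Co) = 0.3506 × 8.90 = 3.120 g
n(Co) = 3.120 / 58.93 = 0.05294 mol; n(e⁻) = 2 × 0.05294 = 0.1059 mol
Q = 0.1059 × 96500 = 10220 C
t = 10220 / 0.292 = 35000 s = 9.72 h

9.72 h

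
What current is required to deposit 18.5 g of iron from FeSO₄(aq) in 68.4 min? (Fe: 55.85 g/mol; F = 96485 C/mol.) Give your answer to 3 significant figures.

n(Fe) = 18.5 / 55.85 = 0.3312 mol
Fe²⁺ + 2e⁻ → Fe, so n(e⁻) = 2 × 0.3312 = 0.6624 mol
Q = 0.6624 × 96485 = 63910 C
I = Q / t = 63910 / 4104 s = 15.6 A

15.6 A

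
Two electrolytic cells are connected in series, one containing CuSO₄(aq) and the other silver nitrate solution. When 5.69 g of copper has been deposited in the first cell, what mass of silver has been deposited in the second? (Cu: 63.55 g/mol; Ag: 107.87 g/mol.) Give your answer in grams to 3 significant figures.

19.3 g

n(Cu) = 5.69 / 63.55 = 0.08954 mol
Cu²⁺ + 2e⁻ → Cu, so n(e⁻) = 2 × 0.08954 = 0.1791 mol
Same current for the same time ⇒ same n(e⁻) = 0.1791 mol in both cells.
Ag⁺ + e⁻ → Ag, so n(Ag) = 0.1791 mol
m(Ag) = 0.1791 × 107.87 = 19.3 g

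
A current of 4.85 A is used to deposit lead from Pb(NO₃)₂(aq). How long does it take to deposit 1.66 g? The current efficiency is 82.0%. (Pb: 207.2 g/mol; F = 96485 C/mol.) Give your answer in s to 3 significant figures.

n(Pb) = 1.66 / 207.2 = 0.008012 mol
Pb²⁺ + 2e⁻ → Pb, so n(e⁻) = 2 × 0.008012 = 0.01602 mol
Q = 0.01602 × 96485 / 0.820 = 1885 C
t = Q / I = 1885 / 4.85 = 388.7 s

389 s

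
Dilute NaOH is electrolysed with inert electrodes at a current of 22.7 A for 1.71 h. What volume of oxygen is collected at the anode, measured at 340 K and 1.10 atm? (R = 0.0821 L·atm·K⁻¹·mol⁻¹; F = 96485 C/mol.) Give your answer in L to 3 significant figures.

Charge passed = 22.7 × 6156 = 1.397×10^5 C
n(e⁻) = 1.397×10^5 / 96485 = 1.448 mol
2H₂O → O₂ + 4H⁺ + 4e⁻, so n(O₂) = 1.448 / 4 = 0.3620 mol
V = nRT/P = 0.3620 × 0.0821 × 340 / 1.10 = 9.186 L

9.19 L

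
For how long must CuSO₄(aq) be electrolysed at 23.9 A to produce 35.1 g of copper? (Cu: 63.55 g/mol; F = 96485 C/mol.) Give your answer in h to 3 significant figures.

n(Cu) = 35.1 / 63.55 = 0.5523 mol
Cu²⁺ + 2e⁻ → Cu, so n(e⁻) = 2 × 0.5523 = 1.105 mol
Q = 1.105 × 96485 = 1.066×10^5 C
t = Q / I = 1.066×10^5 / 23.9 = 4460 s = 1.24 h

1.24 h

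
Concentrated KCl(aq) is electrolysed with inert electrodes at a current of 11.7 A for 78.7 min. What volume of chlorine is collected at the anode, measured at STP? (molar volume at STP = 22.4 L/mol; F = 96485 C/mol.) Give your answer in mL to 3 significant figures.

Charge passed = 11.7 × 4722 = 55250 C
Moles of electrons = 55250 / 96485 = 0.5726 mol
2Cl⁻ → Cl₂ + 2e⁻, so n(Cl₂) = 0.5726 / 2 = 0.2863 mol
V = 0.2863 × 22.4 = 6.413 L
= 6410 mL

6410 mL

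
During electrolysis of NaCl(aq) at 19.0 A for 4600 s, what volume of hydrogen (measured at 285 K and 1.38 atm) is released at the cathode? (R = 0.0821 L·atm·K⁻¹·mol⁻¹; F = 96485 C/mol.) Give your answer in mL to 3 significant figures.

7680 mL

Q = It = 19.0 × 4600 = 87400 C
Moles of electrons = 87400 / 96485 = 0.9058 mol
2H⁺ + 2e⁻ → H₂, so n(H₂) = 0.9058 / 2 = 0.4529 mol
V = nRT/P = 0.4529 × 0.0821 × 285 / 1.38 = 7.679 L
= 7680 mL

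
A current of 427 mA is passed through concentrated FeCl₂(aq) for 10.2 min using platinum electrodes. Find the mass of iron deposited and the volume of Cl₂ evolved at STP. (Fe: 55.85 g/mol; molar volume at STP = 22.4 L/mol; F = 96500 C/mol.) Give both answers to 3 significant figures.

0.0756 g Fe; 0.0303 L Cl₂

Q = 0.427 × 612 = 261.3 C; n(e⁻) = 261.3 / 96500 = 0.002708 mol
Cathode: Fe²⁺ + 2e⁻ → Fe → n(Fe) = 0.002708/2 = 0.001354 mol → 0.0756 g
Anode: 2Cl⁻ → Cl₂ + 2e⁻ → n(Cl₂) = 0.002708/2 = 0.001354 mol → 0.0303 L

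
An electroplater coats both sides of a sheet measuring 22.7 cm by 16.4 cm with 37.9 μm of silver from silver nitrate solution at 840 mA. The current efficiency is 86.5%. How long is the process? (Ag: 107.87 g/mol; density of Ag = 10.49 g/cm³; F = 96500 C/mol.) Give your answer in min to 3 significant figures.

607 min

Plated area = 2 × 22.7 × 16.4 = 744.6 cm²
Volume = 744.6 × 37.9×10⁻⁴ cm = 2.822 cm³
m(Ag) = 2.822 × 10.49 = 29.60 g
n(Ag) = 29.60 / 107.87 = 0.2744 mol; n(e⁻) = 0.2744 mol
Q = 0.2744 × 96500 / 0.865 = 30610 C
t = 30610 / 0.840 = 36440 s = 607 min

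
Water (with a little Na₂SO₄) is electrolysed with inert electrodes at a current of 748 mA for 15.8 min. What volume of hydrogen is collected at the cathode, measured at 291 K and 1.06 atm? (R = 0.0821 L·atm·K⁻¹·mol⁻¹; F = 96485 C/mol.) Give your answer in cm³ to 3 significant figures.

82.8 cm³

Charge passed = 0.748 × 948 = 709.1 C
Moles of electrons = 709.1 / 96485 = 0.007349 mol
2H⁺ + 2e⁻ → H₂, so n(H₂) = 0.007349 / 2 = 0.003675 mol
V = nRT/P = 0.003675 × 0.0821 × 291 / 1.06 = 0.08283 L
= 82.8 cm³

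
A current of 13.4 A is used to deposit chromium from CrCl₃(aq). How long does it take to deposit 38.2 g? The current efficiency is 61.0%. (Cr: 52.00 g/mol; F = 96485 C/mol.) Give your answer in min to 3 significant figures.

434 min

n(Cr) = 38.2 / 52.00 = 0.7346 mol
Cr³⁺ + 3e⁻ → Cr, so n(e⁻) = 3 × 0.7346 = 2.204 mol
Q = 2.204 × 96485 / 0.610 = 3.486×10^5 C
t = Q / I = 3.486×10^5 / 13.4 = 26010 s = 434 min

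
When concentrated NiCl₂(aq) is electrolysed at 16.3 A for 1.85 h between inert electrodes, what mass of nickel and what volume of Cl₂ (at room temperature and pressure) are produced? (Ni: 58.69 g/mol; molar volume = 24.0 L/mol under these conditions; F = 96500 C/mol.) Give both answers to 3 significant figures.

Q = 16.3 × 6660 = 1.086×10^5 C; n(e⁻) = 1.086×10^5 / 96500 = 1.125 mol
Cathode: Ni²⁺ + 2e⁻ → Ni → n(Ni) = 1.125/2 = 0.5625 mol → 33.0 g
Anode: 2Cl⁻ → Cl₂ + 2e⁻ → n(Cl₂) = 1.125/2 = 0.5625 mol → 13.5 L

33.0 g Ni; 13.5 L Cl₂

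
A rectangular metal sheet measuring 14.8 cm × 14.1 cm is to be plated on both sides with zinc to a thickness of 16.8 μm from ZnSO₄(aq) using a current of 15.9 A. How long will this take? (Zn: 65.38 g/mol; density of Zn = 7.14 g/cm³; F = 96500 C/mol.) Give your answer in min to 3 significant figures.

Plated area = 2 × 14.8 × 14.1 = 417.4 cm²
Volume = 417.4 × 16.8×10⁻⁴ cm = 0.7012 cm³
m(Zn) = 0.7012 × 7.14 = 5.007 g
n(Zn) = 5.007 / 65.38 = 0.07658 mol; n(e⁻) = 2 × 0.07658 = 0.1532 mol
Q = 0.1532 × 96500 = 14780 C
t = 14780 / 15.9 = 929.6 s = 15.5 min

15.5 min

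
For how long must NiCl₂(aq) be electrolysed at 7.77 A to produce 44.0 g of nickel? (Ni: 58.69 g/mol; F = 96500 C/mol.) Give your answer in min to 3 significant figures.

310 min

n(Ni) = 44.0 / 58.69 = 0.7497 mol
Ni²⁺ + 2e⁻ → Ni, so n(e⁻) = 2 × 0.7497 = 1.499 mol
Q = 1.499 × 96500 = 1.447×10^5 C
t = Q / I = 1.447×10^5 / 7.77 = 18620 s = 310 min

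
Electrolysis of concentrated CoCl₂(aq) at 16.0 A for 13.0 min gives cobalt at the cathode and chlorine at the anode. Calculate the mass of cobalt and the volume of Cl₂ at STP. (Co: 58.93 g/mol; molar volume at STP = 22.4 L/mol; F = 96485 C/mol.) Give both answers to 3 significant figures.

3.81 g Co; 1.45 L Cl₂

Q = 16.0 × 780 = 12480 C; n(e⁻) = 12480 / 96485 = 0.1293 mol
Cathode: Co²⁺ + 2e⁻ → Co → n(Co) = 0.1293/2 = 0.06465 mol → 3.81 g
Anode: 2Cl⁻ → Cl₂ + 2e⁻ → n(Cl₂) = 0.1293/2 = 0.06465 mol → 1.45 L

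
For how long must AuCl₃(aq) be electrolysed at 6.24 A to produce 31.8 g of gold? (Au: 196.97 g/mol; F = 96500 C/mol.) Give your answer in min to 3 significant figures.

125 min

n(Au) = 31.8 / 196.97 = 0.1614 mol
Au³⁺ + 3e⁻ → Au, so n(e⁻) = 3 × 0.1614 = 0.4842 mol
Q = 0.4842 × 96500 = 46730 C
t = Q / I = 46730 / 6.24 = 7489 s = 125 min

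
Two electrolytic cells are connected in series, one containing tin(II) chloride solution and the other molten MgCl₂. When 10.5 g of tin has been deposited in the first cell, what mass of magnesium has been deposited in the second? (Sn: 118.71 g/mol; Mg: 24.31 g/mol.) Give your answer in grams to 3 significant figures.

2.15 g

n(Sn) = 10.5 / 118.71 = 0.08845 mol
Sn²⁺ + 2e⁻ → Sn, so n(e⁻) = 2 × 0.08845 = 0.1769 mol
Same current for the same time ⇒ same n(e⁻) = 0.1769 mol in both cells.
Mg²⁺ + 2e⁻ → Mg, so n(Mg) = 0.1769 / 2 = 0.08845 mol
m(Mg) = 0.08845 × 24.31 = 2.15 g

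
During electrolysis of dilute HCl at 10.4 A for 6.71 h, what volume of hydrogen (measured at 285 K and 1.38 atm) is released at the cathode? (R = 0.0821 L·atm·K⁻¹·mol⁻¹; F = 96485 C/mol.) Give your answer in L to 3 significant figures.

Q = It = 10.4 × 24156 = 2.512×10^5 C
n(e⁻) = 2.512×10^5 / 96485 = 2.604 mol
2H⁺ + 2e⁻ → H₂, so n(H₂) = 2.604 / 2 = 1.302 mol
V = nRT/P = 1.302 × 0.0821 × 285 / 1.38 = 22.08 L

22.1 L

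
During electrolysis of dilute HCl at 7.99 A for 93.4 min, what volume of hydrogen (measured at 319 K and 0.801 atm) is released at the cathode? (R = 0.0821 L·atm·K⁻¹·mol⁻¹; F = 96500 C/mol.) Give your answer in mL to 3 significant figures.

7590 mL

Q = 7.99 A × 5604 s = 44780 C
n(e⁻) = Q/F = 44780/96500 = 0.4640 mol
2H⁺ + 2e⁻ → H₂, so n(H₂) = 0.4640 / 2 = 0.2320 mol
V = nRT/P = 0.2320 × 0.0821 × 319 / 0.801 = 7.586 L
= 7590 mL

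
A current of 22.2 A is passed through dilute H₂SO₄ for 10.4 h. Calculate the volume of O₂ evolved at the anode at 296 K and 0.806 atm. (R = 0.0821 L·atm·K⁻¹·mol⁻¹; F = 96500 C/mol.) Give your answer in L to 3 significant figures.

Q = It = 22.2 × 37440 = 8.312×10^5 C
Moles of electrons = 8.312×10^5 / 96500 = 8.613 mol
2H₂O → O₂ + 4H⁺ + 4e⁻, so n(O₂) = 8.613 / 4 = 2.153 mol
V = nRT/P = 2.153 × 0.0821 × 296 / 0.806 = 64.91 L

64.9 L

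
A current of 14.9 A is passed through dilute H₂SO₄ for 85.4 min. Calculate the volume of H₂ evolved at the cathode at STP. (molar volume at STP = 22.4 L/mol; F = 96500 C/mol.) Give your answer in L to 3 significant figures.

8.86 L

Charge passed = 14.9 × 5124 = 76350 C
Moles of electrons = 76350 / 96500 = 0.7912 mol
2H⁺ + 2e⁻ → H₂, so n(H₂) = 0.7912 / 2 = 0.3956 mol
V = 0.3956 × 22.4 = 8.861 L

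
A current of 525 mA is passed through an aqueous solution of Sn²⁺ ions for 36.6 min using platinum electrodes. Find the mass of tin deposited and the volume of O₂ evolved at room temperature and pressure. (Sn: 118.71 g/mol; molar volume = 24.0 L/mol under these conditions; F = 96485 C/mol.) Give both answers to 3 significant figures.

Q = 0.525 × 2196 = 1153 C; n(e⁻) = 1153 / 96485 = 0.01195 mol
Cathode: Sn²⁺ + 2e⁻ → Sn → n(Sn) = 0.01195/2 = 0.005975 mol → 0.709 g
Anode: 2H₂O → O₂ + 4H⁺ + 4e⁻ → n(O₂) = 0.01195/4 = 0.002988 mol → 0.0717 L

0.709 g Sn; 0.0717 L O₂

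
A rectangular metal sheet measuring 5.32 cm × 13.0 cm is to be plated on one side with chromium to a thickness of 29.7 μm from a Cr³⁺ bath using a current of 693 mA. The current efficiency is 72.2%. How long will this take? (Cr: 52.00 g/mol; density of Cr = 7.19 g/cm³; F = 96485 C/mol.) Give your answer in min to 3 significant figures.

Plated area = 5.32 × 13.0 = 69.16 cm²
Volume = 69.16 × 29.7×10⁻⁴ cm = 0.2054 cm³
m(Cr) = 0.2054 × 7.19 = 1.477 g
n(Cr) = 1.477 / 52.00 = 0.02840 mol; n(e⁻) = 3 × 0.02840 = 0.08520 mol
Q = 0.08520 × 96485 / 0.722 = 11390 C
t = 11390 / 0.693 = 16440 s = 274 min

274 min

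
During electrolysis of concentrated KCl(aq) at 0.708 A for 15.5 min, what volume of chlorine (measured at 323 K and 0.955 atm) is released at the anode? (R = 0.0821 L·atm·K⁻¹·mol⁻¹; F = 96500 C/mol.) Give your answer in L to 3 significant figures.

Charge passed = 0.708 × 930 = 658.4 C
n(e⁻) = 658.4 / 96500 = 0.006823 mol
2Cl⁻ → Cl₂ + 2e⁻, so n(Cl₂) = 0.006823 / 2 = 0.003412 mol
V = nRT/P = 0.003412 × 0.0821 × 323 / 0.955 = 0.09474 L

0.0947 L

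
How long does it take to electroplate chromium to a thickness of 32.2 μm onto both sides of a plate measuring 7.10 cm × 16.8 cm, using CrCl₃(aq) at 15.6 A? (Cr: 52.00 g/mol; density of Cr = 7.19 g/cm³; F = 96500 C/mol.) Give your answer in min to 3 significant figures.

Plated area = 2 × 7.10 × 16.8 = 238.6 cm²
Volume = 238.6 × 32.2×10⁻⁴ cm = 0.7683 cm³
m(Cr) = 0.7683 × 7.19 = 5.524 g
n(Cr) = 5.524 / 52.00 = 0.1062 mol; n(e⁻) = 3 × 0.1062 = 0.3186 mol
Q = 0.3186 × 96500 = 30740 C
t = 30740 / 15.6 = 1971 s = 32.9 min

32.9 min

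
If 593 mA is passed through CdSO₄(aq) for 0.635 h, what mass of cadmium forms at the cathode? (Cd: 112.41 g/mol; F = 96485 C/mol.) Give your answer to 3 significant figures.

Charge passed = 0.593 × 2286 = 1356 C
Moles of electrons = 1356 / 96485 = 0.01405 mol
Cd²⁺ + 2e⁻ → Cd, so n(Cd) = 0.01405 / 2 = 0.007025 mol
m = 0.007025 × 112.41 = 0.790 g

0.790 g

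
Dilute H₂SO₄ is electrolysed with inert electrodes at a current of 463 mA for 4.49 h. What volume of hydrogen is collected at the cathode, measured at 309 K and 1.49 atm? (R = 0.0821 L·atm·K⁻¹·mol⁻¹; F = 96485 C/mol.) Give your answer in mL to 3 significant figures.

660 mL

Charge passed = 0.463 × 16164 = 7484 C
n(e⁻) = 7484 / 96485 = 0.07757 mol
2H⁺ + 2e⁻ → H₂, so n(H₂) = 0.07757 / 2 = 0.03879 mol
V = nRT/P = 0.03879 × 0.0821 × 309 / 1.49 = 0.6604 L
= 660 mL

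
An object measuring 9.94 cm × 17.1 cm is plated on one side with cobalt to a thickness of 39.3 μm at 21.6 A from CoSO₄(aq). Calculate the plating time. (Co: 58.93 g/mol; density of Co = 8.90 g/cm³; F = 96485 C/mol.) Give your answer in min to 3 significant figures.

15.0 min

Plated area = 9.94 × 17.1 = 170.0 cm²
Volume = 170.0 × 39.3×10⁻⁴ cm = 0.6681 cm³
m(Co) = 0.6681 × 8.90 = 5.946 g
n(Co) = 5.946 / 58.93 = 0.1009 mol; n(e⁻) = 2 × 0.1009 = 0.2018 mol
Q = 0.2018 × 96485 = 19470 C
t = 19470 / 21.6 = 901.4 s = 15.0 min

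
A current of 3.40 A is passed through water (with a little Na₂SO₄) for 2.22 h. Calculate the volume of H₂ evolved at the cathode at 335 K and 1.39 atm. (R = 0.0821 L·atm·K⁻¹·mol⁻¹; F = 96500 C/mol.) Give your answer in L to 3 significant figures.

Q = It = 3.40 × 7992 = 27170 C
Moles of electrons = 27170 / 96500 = 0.2816 mol
2H⁺ + 2e⁻ → H₂, so n(H₂) = 0.2816 / 2 = 0.1408 mol
V = nRT/P = 0.1408 × 0.0821 × 335 / 1.39 = 2.786 L

2.79 L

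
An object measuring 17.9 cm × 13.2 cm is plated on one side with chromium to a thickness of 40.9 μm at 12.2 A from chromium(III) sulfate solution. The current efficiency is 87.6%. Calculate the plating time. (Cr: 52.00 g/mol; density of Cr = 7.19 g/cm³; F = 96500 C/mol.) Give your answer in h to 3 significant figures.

Plated area = 17.9 × 13.2 = 236.3 cm²
Volume = 236.3 × 40.9×10⁻⁴ cm = 0.9665 cm³
m(Cr) = 0.9665 × 7.19 = 6.949 g
n(Cr) = 6.949 / 52.00 = 0.1336 mol; n(e⁻) = 3 × 0.1336 = 0.4008 mol
Q = 0.4008 × 96500 / 0.876 = 44150 C
t = 44150 / 12.2 = 3619 s = 1.01 h

1.01 h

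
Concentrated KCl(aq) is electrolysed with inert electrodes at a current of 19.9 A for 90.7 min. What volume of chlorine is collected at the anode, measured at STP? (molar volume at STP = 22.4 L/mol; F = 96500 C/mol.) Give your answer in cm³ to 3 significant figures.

Charge passed = 19.9 × 5442 = 1.083×10^5 C
n(e⁻) = Q/F = 1.083×10^5/96500 = 1.122 mol
2Cl⁻ → Cl₂ + 2e⁻, so n(Cl₂) = 1.122 / 2 = 0.5610 mol
V = 0.5610 × 22.4 = 12.57 L
= 12600 cm³

12600 cm³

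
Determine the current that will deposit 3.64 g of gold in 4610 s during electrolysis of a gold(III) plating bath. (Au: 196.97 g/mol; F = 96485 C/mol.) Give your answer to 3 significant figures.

n(Au) = 3.64 / 196.97 = 0.01848 mol
Au³⁺ + 3e⁻ → Au, so n(e⁻) = 3 × 0.01848 = 0.05544 mol
Q = 0.05544 × 96485 = 5349 C
I = Q / t = 5349 / 4610 s = 1.16 A

1.16 A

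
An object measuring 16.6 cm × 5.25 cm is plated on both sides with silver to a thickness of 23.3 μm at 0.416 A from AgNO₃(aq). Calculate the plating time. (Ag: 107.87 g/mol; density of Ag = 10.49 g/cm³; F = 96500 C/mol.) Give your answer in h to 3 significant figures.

Plated area = 2 × 16.6 × 5.25 = 174.3 cm²
Volume = 174.3 × 23.3×10⁻⁴ cm = 0.4061 cm³
m(Ag) = 0.4061 × 10.49 = 4.260 g
n(Ag) = 4.260 / 107.87 = 0.03949 mol; n(e⁻) = 0.03949 mol
Q = 0.03949 × 96500 = 3811 C
t = 3811 / 0.416 = 9161 s = 2.54 h

2.54 h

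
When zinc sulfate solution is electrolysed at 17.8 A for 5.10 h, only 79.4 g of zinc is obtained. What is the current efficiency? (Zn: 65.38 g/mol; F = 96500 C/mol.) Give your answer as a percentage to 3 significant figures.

Q = 17.8 × 18360 = 3.268×10^5 C
n(e⁻) = 3.268×10^5 / 96500 = 3.387 mol
Zn²⁺ + 2e⁻ → Zn, so theoretical n(Zn) = 1.694 mol → 110.8 g
Efficiency = 79.4 / 110.8 = 0.7166 = 71.7%

71.7%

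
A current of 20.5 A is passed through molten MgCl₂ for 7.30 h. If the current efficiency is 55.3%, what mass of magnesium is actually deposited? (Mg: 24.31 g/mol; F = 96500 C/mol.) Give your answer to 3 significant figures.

37.5 g

Q = 20.5 × 26280 = 5.387×10^5 C
n(e⁻) = 5.387×10^5 / 96500 = 5.582 mol
Mg²⁺ + 2e⁻ → Mg, so theoretical m(Mg) = 2.791 × 24.31 = 67.85 g
Actual mass = 55.3% × 67.85 = 37.5 g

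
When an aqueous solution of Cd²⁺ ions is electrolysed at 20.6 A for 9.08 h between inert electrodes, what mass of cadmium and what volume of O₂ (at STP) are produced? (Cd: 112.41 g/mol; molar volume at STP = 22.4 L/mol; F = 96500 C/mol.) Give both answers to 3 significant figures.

Q = 20.6 × 32688 = 6.734×10^5 C; n(e⁻) = 6.734×10^5 / 96500 = 6.978 mol
Cathode: Cd²⁺ + 2e⁻ → Cd → n(Cd) = 6.978/2 = 3.489 mol → 392 g
Anode: 2H₂O → O₂ + 4H⁺ + 4e⁻ → n(O₂) = 6.978/4 = 1.745 mol → 39.1 L

392 g Cd; 39.1 L O₂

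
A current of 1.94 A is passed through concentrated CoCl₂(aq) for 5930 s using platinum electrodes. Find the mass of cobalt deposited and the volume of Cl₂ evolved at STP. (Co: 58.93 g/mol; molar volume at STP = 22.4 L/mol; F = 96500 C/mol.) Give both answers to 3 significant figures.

3.51 g Co; 1.34 L Cl₂

Q = 1.94 × 5930 = 11500 C; n(e⁻) = 11500 / 96500 = 0.1192 mol
Cathode: Co²⁺ + 2e⁻ → Co → n(Co) = 0.1192/2 = 0.05960 mol → 3.51 g
Anode: 2Cl⁻ → Cl₂ + 2e⁻ → n(Cl₂) = 0.1192/2 = 0.05960 mol → 1.34 L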